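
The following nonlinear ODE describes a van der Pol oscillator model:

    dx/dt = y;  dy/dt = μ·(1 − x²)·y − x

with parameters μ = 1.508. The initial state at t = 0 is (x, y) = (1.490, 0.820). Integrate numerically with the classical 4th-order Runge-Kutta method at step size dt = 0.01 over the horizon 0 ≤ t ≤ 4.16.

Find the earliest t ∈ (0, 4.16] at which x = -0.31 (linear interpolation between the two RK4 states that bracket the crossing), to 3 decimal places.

t=0.000: state=(1.490, 0.820)
step 1 (dt=0.01): k1=(0.820, -2.999), k2=(0.805, -2.990), k3=(0.805, -2.990), k4=(0.790, -2.980); state += dt/6·(k1+2k2+2k3+k4)
t=0.010: state=(1.498, 0.790)
t=0.020: state=(1.506, 0.760)
t=0.030: state=(1.513, 0.731)
continuing one RK4 step at a time; state shown every 20 steps (Δt=0.2):
t=0.200: state=(1.598, 0.284)
t=0.400: state=(1.615, -0.080)
t=0.600: state=(1.575, -0.306)
t=0.800: state=(1.498, -0.456)
t=1.000: state=(1.395, -0.575)
t=1.200: state=(1.268, -0.694)
t=1.400: state=(1.116, -0.836)
t=1.600: state=(0.930, -1.027)
t=1.800: state=(0.699, -1.307)
t=2.000: state=(0.398, -1.732)
t=2.200: state=(-0.007, -2.352)
t=2.310: state=(-0.287, -2.747)
next step: t=2.320: state=(-0.315, -2.782) — x has crossed -0.31
linear interpolation between t=2.310 (-0.28749) and t=2.320 (-0.31514) → t≈2.318

t = 2.318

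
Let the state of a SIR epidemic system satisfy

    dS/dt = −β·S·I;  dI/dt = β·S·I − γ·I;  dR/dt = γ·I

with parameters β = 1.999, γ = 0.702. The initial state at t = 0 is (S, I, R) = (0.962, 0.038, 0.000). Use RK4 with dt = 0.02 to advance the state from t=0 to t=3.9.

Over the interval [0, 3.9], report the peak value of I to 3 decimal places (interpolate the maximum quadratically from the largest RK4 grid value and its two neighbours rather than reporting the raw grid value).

max I = 0.295

t=0.000: state=(0.962, 0.038, 0.000)
step 1 (dt=0.02): k1=(-0.073, 0.046, 0.027), k2=(-0.074, 0.047, 0.027), k3=(-0.074, 0.047, 0.027), k4=(-0.075, 0.047, 0.027); state += dt/6·(k1+2k2+2k3+k4)
t=0.020: state=(0.961, 0.039, 0.001)
t=0.040: state=(0.959, 0.040, 0.001)
t=0.060: state=(0.957, 0.041, 0.002)
continuing one RK4 step at a time; state shown every 10 steps (Δt=0.2):
t=0.200: state=(0.946, 0.048, 0.006)
t=0.400: state=(0.925, 0.061, 0.014)
t=0.600: state=(0.900, 0.076, 0.023)
t=0.800: state=(0.870, 0.095, 0.035)
t=1.000: state=(0.834, 0.116, 0.050)
t=1.200: state=(0.793, 0.139, 0.068)
t=1.400: state=(0.746, 0.165, 0.089)
t=1.600: state=(0.695, 0.191, 0.114)
t=1.800: state=(0.641, 0.217, 0.143)
t=2.000: state=(0.585, 0.240, 0.175)
t=2.200: state=(0.529, 0.261, 0.210)
t=2.400: state=(0.475, 0.277, 0.248)
t=2.600: state=(0.424, 0.288, 0.288)
t=2.800: state=(0.377, 0.294, 0.329)
t=3.000: state=(0.335, 0.295, 0.370)
t=3.200: state=(0.298, 0.291, 0.411)
t=3.400: state=(0.266, 0.283, 0.451)
t=3.600: state=(0.238, 0.272, 0.490)
t=3.800: state=(0.214, 0.258, 0.528)
t=3.900: state=(0.204, 0.251, 0.545)
largest grid value and its neighbours: I(2.900)=0.29491, I(2.920)=0.29493, I(2.940)=0.29491
parabola through these three points peaks at t≈2.922 with I≈0.29493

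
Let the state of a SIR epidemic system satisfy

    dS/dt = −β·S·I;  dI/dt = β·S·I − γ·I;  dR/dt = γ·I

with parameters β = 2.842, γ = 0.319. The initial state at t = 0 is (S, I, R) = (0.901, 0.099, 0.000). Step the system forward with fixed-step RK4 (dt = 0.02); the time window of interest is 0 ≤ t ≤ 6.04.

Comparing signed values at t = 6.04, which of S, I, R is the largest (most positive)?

t=0.000: state=(0.901, 0.099, 0.000)
step 1 (dt=0.02): k1=(-0.254, 0.222, 0.032), k2=(-0.258, 0.226, 0.032), k3=(-0.259, 0.226, 0.032), k4=(-0.264, 0.231, 0.033); state += dt/6·(k1+2k2+2k3+k4)
t=0.020: state=(0.896, 0.104, 0.001)
t=0.040: state=(0.890, 0.108, 0.001)
t=0.060: state=(0.885, 0.113, 0.002)
continuing one RK4 step at a time; state shown every 10 steps (Δt=0.2):
t=0.200: state=(0.840, 0.152, 0.008)
t=0.400: state=(0.755, 0.225, 0.020)
t=0.600: state=(0.648, 0.315, 0.037)
t=0.800: state=(0.527, 0.413, 0.060)
t=1.000: state=(0.405, 0.505, 0.090)
t=1.200: state=(0.298, 0.578, 0.124)
t=1.400: state=(0.211, 0.626, 0.163)
t=1.600: state=(0.147, 0.650, 0.204)
t=1.800: state=(0.101, 0.653, 0.245)
t=2.000: state=(0.070, 0.643, 0.287)
t=2.200: state=(0.049, 0.624, 0.327)
t=2.400: state=(0.034, 0.599, 0.366)
t=2.600: state=(0.025, 0.572, 0.404)
t=2.800: state=(0.018, 0.543, 0.439)
t=3.000: state=(0.013, 0.514, 0.473)
t=3.200: state=(0.010, 0.485, 0.505)
t=3.400: state=(0.008, 0.458, 0.535)
t=3.600: state=(0.006, 0.431, 0.563)
t=3.800: state=(0.005, 0.406, 0.590)
t=4.000: state=(0.004, 0.381, 0.615)
t=4.200: state=(0.003, 0.358, 0.638)
t=4.400: state=(0.003, 0.337, 0.661)
t=4.600: state=(0.002, 0.316, 0.681)
t=4.800: state=(0.002, 0.297, 0.701)
t=5.000: state=(0.001, 0.279, 0.719)
t=5.200: state=(0.001, 0.262, 0.737)
t=5.400: state=(0.001, 0.246, 0.753)
t=5.600: state=(0.001, 0.231, 0.768)
t=5.800: state=(0.001, 0.217, 0.782)
t=6.000: state=(0.001, 0.203, 0.796)
t=6.040: state=(0.001, 0.201, 0.798)
compare at T: S=0.001, I=0.201, R=0.798

largest component: R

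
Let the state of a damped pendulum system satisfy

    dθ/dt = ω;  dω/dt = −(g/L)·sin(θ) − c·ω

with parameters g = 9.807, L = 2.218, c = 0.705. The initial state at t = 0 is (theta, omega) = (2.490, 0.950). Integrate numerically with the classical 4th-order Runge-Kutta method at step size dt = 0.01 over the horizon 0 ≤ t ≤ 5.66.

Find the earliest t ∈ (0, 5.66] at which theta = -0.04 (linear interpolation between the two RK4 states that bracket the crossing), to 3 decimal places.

t=0.000: state=(2.490, 0.950)
step 1 (dt=0.01): k1=(0.950, -3.351), k2=(0.933, -3.323), k3=(0.933, -3.323), k4=(0.917, -3.295); state += dt/6·(k1+2k2+2k3+k4)
t=0.010: state=(2.499, 0.917)
t=0.020: state=(2.508, 0.884)
t=0.030: state=(2.517, 0.852)
continuing one RK4 step at a time; state shown every 20 steps (Δt=0.2):
t=0.200: state=(2.620, 0.376)
t=0.400: state=(2.649, -0.068)
t=0.600: state=(2.596, -0.464)
t=0.800: state=(2.463, -0.873)
t=1.000: state=(2.242, -1.340)
t=1.200: state=(1.922, -1.878)
t=1.400: state=(1.489, -2.441)
t=1.600: state=(0.953, -2.886)
t=1.800: state=(0.357, -2.998)
t=1.930: state=(-0.023, -2.824)
next step: t=1.940: state=(-0.051, -2.802) — theta has crossed -0.04
linear interpolation between t=1.930 (-0.02330) and t=1.940 (-0.05143) → t≈1.936

t = 1.936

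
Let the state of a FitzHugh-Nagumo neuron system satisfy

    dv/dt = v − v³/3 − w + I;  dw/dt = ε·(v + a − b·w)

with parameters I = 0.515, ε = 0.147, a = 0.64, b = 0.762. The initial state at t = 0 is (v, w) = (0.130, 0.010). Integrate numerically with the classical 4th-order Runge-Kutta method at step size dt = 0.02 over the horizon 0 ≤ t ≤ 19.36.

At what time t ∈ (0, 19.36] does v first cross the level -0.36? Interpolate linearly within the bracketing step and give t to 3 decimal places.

t=0.000: state=(0.130, 0.010)
step 1 (dt=0.02): k1=(0.634, 0.112), k2=(0.639, 0.113), k3=(0.639, 0.113), k4=(0.645, 0.114); state += dt/6·(k1+2k2+2k3+k4)
t=0.020: state=(0.143, 0.012)
t=0.040: state=(0.156, 0.015)
t=0.060: state=(0.169, 0.017)
continuing one RK4 step at a time; state shown every 50 steps (Δt=1):
t=1.000: state=(1.010, 0.173)
t=2.000: state=(1.655, 0.440)
t=3.000: state=(1.673, 0.717)
t=4.000: state=(1.554, 0.955)
t=5.000: state=(1.407, 1.149)
t=6.000: state=(1.240, 1.300)
t=7.000: state=(1.038, 1.410)
t=8.000: state=(0.759, 1.476)
t=9.000: state=(0.267, 1.483)
t=9.640: state=(-0.347, 1.437)
next step: t=9.660: state=(-0.372, 1.435) — v has crossed -0.36
linear interpolation between t=9.640 (-0.34714) and t=9.660 (-0.37244) → t≈9.650

t = 9.650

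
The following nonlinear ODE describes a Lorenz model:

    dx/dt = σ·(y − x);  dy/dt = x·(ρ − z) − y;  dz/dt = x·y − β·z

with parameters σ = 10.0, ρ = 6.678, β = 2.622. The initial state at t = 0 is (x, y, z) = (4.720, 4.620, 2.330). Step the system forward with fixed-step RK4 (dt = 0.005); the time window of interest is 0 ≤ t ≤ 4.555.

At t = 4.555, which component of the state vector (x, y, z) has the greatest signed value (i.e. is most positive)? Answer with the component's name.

largest component: z

t=0.000: state=(4.720, 4.620, 2.330)
step 1 (dt=0.005): k1=(-1.000, 15.903, 15.697), k2=(-0.577, 15.667, 15.770), k3=(-0.594, 15.671, 15.772), k4=(-0.187, 15.439, 15.846); state += dt/6·(k1+2k2+2k3+k4)
t=0.005: state=(4.717, 4.698, 2.409)
t=0.010: state=(4.718, 4.774, 2.488)
t=0.015: state=(4.723, 4.848, 2.569)
continuing one RK4 step at a time; state shown every 40 steps (Δt=0.2):
t=0.200: state=(5.703, 6.070, 6.020)
t=0.400: state=(5.087, 4.222, 8.117)
t=0.600: state=(3.357, 2.694, 6.915)
t=0.800: state=(2.634, 2.540, 5.226)
t=1.000: state=(2.818, 3.065, 4.255)
t=1.200: state=(3.518, 3.939, 4.266)
t=1.400: state=(4.314, 4.627, 5.227)
t=1.600: state=(4.556, 4.466, 6.337)
t=1.800: state=(4.088, 3.779, 6.520)
t=2.000: state=(3.564, 3.385, 5.935)
t=2.200: state=(3.418, 3.444, 5.331)
t=2.400: state=(3.616, 3.768, 5.125)
t=2.600: state=(3.938, 4.084, 5.368)
t=2.800: state=(4.119, 4.142, 5.793)
t=3.000: state=(4.036, 3.945, 6.007)
t=3.200: state=(3.830, 3.735, 5.890)
t=3.400: state=(3.705, 3.681, 5.641)
t=3.600: state=(3.730, 3.774, 5.487)
t=3.800: state=(3.845, 3.906, 5.517)
t=4.000: state=(3.940, 3.968, 5.664)
t=4.200: state=(3.945, 3.925, 5.782)
t=4.400: state=(3.880, 3.841, 5.785)
t=4.555: state=(3.826, 3.799, 5.724)
compare at T: x=3.826, y=3.799, z=5.724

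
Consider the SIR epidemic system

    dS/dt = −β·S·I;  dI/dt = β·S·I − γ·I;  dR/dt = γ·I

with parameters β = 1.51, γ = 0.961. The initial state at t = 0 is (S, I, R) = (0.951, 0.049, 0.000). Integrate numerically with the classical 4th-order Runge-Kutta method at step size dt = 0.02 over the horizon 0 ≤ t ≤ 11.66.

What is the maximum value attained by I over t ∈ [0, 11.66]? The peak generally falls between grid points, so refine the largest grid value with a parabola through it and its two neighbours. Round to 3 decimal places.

max I = 0.108

t=0.000: state=(0.951, 0.049, 0.000)
step 1 (dt=0.02): k1=(-0.070, 0.023, 0.047), k2=(-0.071, 0.023, 0.047), k3=(-0.071, 0.023, 0.047), k4=(-0.071, 0.023, 0.048); state += dt/6·(k1+2k2+2k3+k4)
t=0.020: state=(0.950, 0.049, 0.001)
t=0.040: state=(0.948, 0.050, 0.002)
t=0.060: state=(0.947, 0.050, 0.003)
continuing one RK4 step at a time; state shown every 25 steps (Δt=0.5):
t=0.500: state=(0.912, 0.061, 0.026)
t=1.000: state=(0.867, 0.074, 0.059)
t=1.500: state=(0.816, 0.087, 0.098)
t=2.000: state=(0.761, 0.097, 0.142)
t=2.500: state=(0.705, 0.105, 0.191)
t=3.000: state=(0.650, 0.108, 0.242)
t=3.500: state=(0.600, 0.107, 0.293)
t=4.000: state=(0.554, 0.102, 0.344)
t=4.500: state=(0.514, 0.095, 0.391)
t=5.000: state=(0.481, 0.085, 0.434)
t=5.500: state=(0.452, 0.075, 0.473)
t=6.000: state=(0.429, 0.065, 0.506)
t=6.500: state=(0.410, 0.055, 0.535)
t=7.000: state=(0.395, 0.046, 0.559)
t=7.500: state=(0.383, 0.038, 0.579)
t=8.000: state=(0.373, 0.031, 0.596)
t=8.500: state=(0.365, 0.026, 0.609)
t=9.000: state=(0.359, 0.021, 0.620)
t=9.500: state=(0.354, 0.017, 0.629)
t=10.000: state=(0.350, 0.014, 0.637)
t=10.500: state=(0.346, 0.011, 0.643)
t=11.000: state=(0.344, 0.009, 0.647)
t=11.500: state=(0.342, 0.007, 0.651)
t=11.660: state=(0.341, 0.007, 0.652)
largest grid value and its neighbours: I(3.120)=0.10796, I(3.140)=0.10796, I(3.160)=0.10795
parabola through these three points peaks at t≈3.134 with I≈0.10796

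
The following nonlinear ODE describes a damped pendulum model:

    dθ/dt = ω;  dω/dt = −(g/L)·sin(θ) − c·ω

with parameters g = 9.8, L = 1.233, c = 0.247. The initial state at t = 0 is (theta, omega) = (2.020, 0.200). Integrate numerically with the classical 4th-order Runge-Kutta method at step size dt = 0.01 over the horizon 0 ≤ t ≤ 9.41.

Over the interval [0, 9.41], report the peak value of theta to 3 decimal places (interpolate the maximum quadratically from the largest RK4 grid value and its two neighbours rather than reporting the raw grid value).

t=0.000: state=(2.020, 0.200)
step 1 (dt=0.01): k1=(0.200, -7.209), k2=(0.164, -7.197), k3=(0.164, -7.197), k4=(0.128, -7.186); state += dt/6·(k1+2k2+2k3+k4)
t=0.010: state=(2.022, 0.128)
t=0.020: state=(2.023, 0.056)
t=0.030: state=(2.023, -0.015)
continuing one RK4 step at a time; state shown every 50 steps (Δt=0.5):
t=0.500: state=(1.223, -3.386)
t=1.000: state=(-0.822, -3.566)
t=1.500: state=(-1.618, 0.427)
t=2.000: state=(-0.504, 3.659)
t=2.500: state=(1.122, 1.915)
t=3.000: state=(1.112, -1.875)
t=3.500: state=(-0.342, -3.053)
t=4.000: state=(-1.147, 0.125)
t=4.500: state=(-0.306, 2.789)
t=5.000: state=(0.868, 1.211)
t=5.500: state=(0.672, -1.843)
t=6.000: state=(-0.468, -1.963)
t=6.500: state=(-0.786, 0.795)
t=7.000: state=(0.082, 2.111)
t=7.500: state=(0.725, 0.115)
t=8.000: state=(0.213, -1.819)
t=8.500: state=(-0.560, -0.787)
t=9.000: state=(-0.395, 1.304)
t=9.410: state=(0.234, 1.420)
largest grid value and its neighbours: theta(0.020)=2.02256, theta(0.030)=2.02277, theta(0.040)=2.02226
parabola through these three points peaks at t≈0.028 with theta≈2.02278

max theta = 2.023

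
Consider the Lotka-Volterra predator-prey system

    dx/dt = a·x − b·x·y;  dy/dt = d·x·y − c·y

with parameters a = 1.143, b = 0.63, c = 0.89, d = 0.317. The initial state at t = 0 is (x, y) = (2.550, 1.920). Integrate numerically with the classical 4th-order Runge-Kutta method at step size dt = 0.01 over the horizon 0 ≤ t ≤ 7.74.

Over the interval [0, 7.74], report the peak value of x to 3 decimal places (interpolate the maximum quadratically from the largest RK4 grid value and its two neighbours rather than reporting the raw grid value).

max x = 3.142

t=0.000: state=(2.550, 1.920)
step 1 (dt=0.01): k1=(-0.170, -0.157), k2=(-0.169, -0.157), k3=(-0.169, -0.157), k4=(-0.167, -0.158); state += dt/6·(k1+2k2+2k3+k4)
t=0.010: state=(2.548, 1.918)
t=0.020: state=(2.547, 1.917)
t=0.030: state=(2.545, 1.915)
continuing one RK4 step at a time; state shown every 25 steps (Δt=0.25):
t=0.250: state=(2.516, 1.878)
t=0.500: state=(2.499, 1.834)
t=0.750: state=(2.500, 1.790)
t=1.000: state=(2.518, 1.748)
t=1.250: state=(2.553, 1.710)
t=1.500: state=(2.601, 1.679)
t=1.750: state=(2.663, 1.656)
t=2.000: state=(2.733, 1.641)
t=2.250: state=(2.810, 1.637)
t=2.500: state=(2.889, 1.642)
t=2.750: state=(2.965, 1.658)
t=3.000: state=(3.033, 1.683)
t=3.250: state=(3.088, 1.718)
t=3.500: state=(3.126, 1.759)
t=3.750: state=(3.142, 1.806)
t=4.000: state=(3.134, 1.854)
t=4.250: state=(3.103, 1.900)
t=4.500: state=(3.051, 1.942)
t=4.750: state=(2.983, 1.974)
t=5.000: state=(2.903, 1.996)
t=5.250: state=(2.819, 2.004)
t=5.500: state=(2.736, 1.999)
t=5.750: state=(2.661, 1.982)
t=6.000: state=(2.597, 1.954)
t=6.250: state=(2.548, 1.918)
t=6.500: state=(2.515, 1.876)
t=6.750: state=(2.499, 1.832)
t=7.000: state=(2.501, 1.787)
t=7.250: state=(2.520, 1.745)
t=7.500: state=(2.555, 1.708)
t=7.740: state=(2.602, 1.679)
largest grid value and its neighbours: x(3.790)=3.14217, x(3.800)=3.14217, x(3.810)=3.14214
parabola through these three points peaks at t≈3.796 with x≈3.14218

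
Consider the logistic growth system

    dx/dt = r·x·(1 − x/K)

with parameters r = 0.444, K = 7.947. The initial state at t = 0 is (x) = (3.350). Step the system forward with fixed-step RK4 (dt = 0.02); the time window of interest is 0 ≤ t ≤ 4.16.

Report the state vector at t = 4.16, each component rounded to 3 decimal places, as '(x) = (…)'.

(x) = (6.533)

t=0.000: state=(3.350)
step 1 (dt=0.02): k1=(0.860), k2=(0.861), k3=(0.861), k4=(0.862); state += dt/6·(k1+2k2+2k3+k4)
t=0.020: state=(3.367)
t=0.040: state=(3.384)
t=0.060: state=(3.402)
continuing one RK4 step at a time; state shown every 10 steps (Δt=0.2):
t=0.200: state=(3.523)
t=0.400: state=(3.698)
t=0.600: state=(3.874)
t=0.800: state=(4.050)
t=1.000: state=(4.227)
t=1.200: state=(4.402)
t=1.400: state=(4.575)
t=1.600: state=(4.746)
t=1.800: state=(4.914)
t=2.000: state=(5.079)
t=2.200: state=(5.240)
t=2.400: state=(5.396)
t=2.600: state=(5.547)
t=2.800: state=(5.693)
t=3.000: state=(5.834)
t=3.200: state=(5.969)
t=3.400: state=(6.098)
t=3.600: state=(6.221)
t=3.800: state=(6.338)
t=4.000: state=(6.449)
t=4.160: state=(6.533)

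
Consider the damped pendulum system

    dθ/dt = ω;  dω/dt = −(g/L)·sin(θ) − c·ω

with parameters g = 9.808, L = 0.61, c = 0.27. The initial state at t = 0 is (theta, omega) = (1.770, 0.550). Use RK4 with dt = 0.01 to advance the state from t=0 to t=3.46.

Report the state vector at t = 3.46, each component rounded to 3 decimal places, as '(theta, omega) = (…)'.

(theta, omega) = (0.902, 1.919)

t=0.000: state=(1.770, 0.550)
step 1 (dt=0.01): k1=(0.550, -15.909), k2=(0.470, -15.879), k3=(0.471, -15.880), k4=(0.391, -15.851); state += dt/6·(k1+2k2+2k3+k4)
t=0.010: state=(1.775, 0.391)
t=0.020: state=(1.778, 0.233)
t=0.030: state=(1.779, 0.075)
continuing one RK4 step at a time; state shown every 20 steps (Δt=0.2):
t=0.200: state=(1.567, -2.569)
t=0.400: state=(0.764, -5.281)
t=0.600: state=(-0.380, -5.566)
t=0.800: state=(-1.261, -2.960)
t=1.000: state=(-1.527, 0.293)
t=1.200: state=(-1.157, 3.340)
t=1.400: state=(-0.266, 5.203)
t=1.600: state=(0.723, 4.185)
t=1.800: state=(1.282, 1.279)
t=2.000: state=(1.225, -1.807)
t=2.200: state=(0.601, -4.219)
t=2.400: state=(-0.312, -4.430)
t=2.600: state=(-1.004, -2.224)
t=2.800: state=(-1.155, 0.721)
t=3.000: state=(-0.740, 3.279)
t=3.200: state=(0.045, 4.179)
t=3.400: state=(0.764, 2.672)
t=3.460: state=(0.902, 1.919)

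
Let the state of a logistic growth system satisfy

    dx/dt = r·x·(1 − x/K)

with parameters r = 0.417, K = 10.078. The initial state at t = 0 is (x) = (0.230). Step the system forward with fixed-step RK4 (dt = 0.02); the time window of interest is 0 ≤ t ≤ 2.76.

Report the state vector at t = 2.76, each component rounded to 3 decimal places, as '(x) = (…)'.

t=0.000: state=(0.230)
step 1 (dt=0.02): k1=(0.094), k2=(0.094), k3=(0.094), k4=(0.094); state += dt/6·(k1+2k2+2k3+k4)
t=0.020: state=(0.232)
t=0.040: state=(0.234)
t=0.060: state=(0.236)
continuing one RK4 step at a time; state shown every 5 steps (Δt=0.1):
t=0.100: state=(0.240)
t=0.200: state=(0.250)
t=0.300: state=(0.260)
t=0.400: state=(0.271)
t=0.500: state=(0.282)
t=0.600: state=(0.293)
t=0.700: state=(0.306)
t=0.800: state=(0.318)
t=0.900: state=(0.331)
t=1.000: state=(0.345)
t=1.100: state=(0.359)
t=1.200: state=(0.374)
t=1.300: state=(0.389)
t=1.400: state=(0.405)
t=1.500: state=(0.422)
t=1.600: state=(0.439)
t=1.700: state=(0.457)
t=1.800: state=(0.475)
t=1.900: state=(0.494)
t=2.000: state=(0.514)
t=2.100: state=(0.535)
t=2.200: state=(0.557)
t=2.300: state=(0.579)
t=2.400: state=(0.602)
t=2.500: state=(0.626)
t=2.600: state=(0.651)
t=2.700: state=(0.677)
t=2.760: state=(0.693)

(x) = (0.693)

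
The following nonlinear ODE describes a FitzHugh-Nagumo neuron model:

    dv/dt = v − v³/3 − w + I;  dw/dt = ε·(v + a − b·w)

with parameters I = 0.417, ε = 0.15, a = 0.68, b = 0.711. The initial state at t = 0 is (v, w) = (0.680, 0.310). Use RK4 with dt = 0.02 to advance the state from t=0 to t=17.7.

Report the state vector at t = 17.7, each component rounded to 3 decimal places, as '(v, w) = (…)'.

t=0.000: state=(0.680, 0.310)
step 1 (dt=0.02): k1=(0.682, 0.171), k2=(0.684, 0.172), k3=(0.684, 0.172), k4=(0.686, 0.173); state += dt/6·(k1+2k2+2k3+k4)
t=0.020: state=(0.694, 0.313)
t=0.040: state=(0.707, 0.317)
t=0.060: state=(0.721, 0.320)
continuing one RK4 step at a time; state shown every 50 steps (Δt=1):
t=1.000: state=(1.318, 0.521)
t=2.000: state=(1.513, 0.772)
t=3.000: state=(1.433, 1.002)
t=4.000: state=(1.272, 1.190)
t=5.000: state=(1.055, 1.333)
t=6.000: state=(0.741, 1.424)
t=7.000: state=(0.149, 1.445)
t=8.000: state=(-1.182, 1.330)
t=9.000: state=(-1.948, 1.049)
t=10.000: state=(-1.918, 0.763)
t=11.000: state=(-1.823, 0.516)
t=12.000: state=(-1.726, 0.309)
t=13.000: state=(-1.630, 0.135)
t=14.000: state=(-1.535, -0.007)
t=15.000: state=(-1.441, -0.121)
t=16.000: state=(-1.347, -0.210)
t=17.000: state=(-1.252, -0.277)
t=17.700: state=(-1.184, -0.311)

(v, w) = (-1.184, -0.311)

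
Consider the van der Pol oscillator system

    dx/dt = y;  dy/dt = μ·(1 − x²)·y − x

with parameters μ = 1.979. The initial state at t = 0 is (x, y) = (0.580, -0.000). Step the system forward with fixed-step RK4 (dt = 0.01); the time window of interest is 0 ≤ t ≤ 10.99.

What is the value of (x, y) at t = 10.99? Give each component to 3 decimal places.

t=0.000: state=(0.580, -0.000)
step 1 (dt=0.01): k1=(-0.000, -0.580), k2=(-0.003, -0.584), k3=(-0.003, -0.584), k4=(-0.006, -0.588); state += dt/6·(k1+2k2+2k3+k4)
t=0.010: state=(0.580, -0.006)
t=0.020: state=(0.580, -0.012)
t=0.030: state=(0.580, -0.018)
continuing one RK4 step at a time; state shown every 50 steps (Δt=0.5):
t=0.500: state=(0.490, -0.403)
t=1.000: state=(0.106, -1.252)
t=1.500: state=(-0.890, -2.592)
t=2.000: state=(-1.751, -0.512)
t=2.500: state=(-1.734, 0.309)
t=3.000: state=(-1.535, 0.470)
t=3.500: state=(-1.260, 0.650)
t=4.000: state=(-0.846, 1.084)
t=4.500: state=(-0.006, 2.590)
t=5.000: state=(1.652, 2.492)
t=5.500: state=(2.011, -0.156)
t=6.000: state=(1.868, -0.349)
t=6.500: state=(1.676, -0.422)
t=7.000: state=(1.440, -0.534)
t=7.500: state=(1.122, -0.771)
t=8.000: state=(0.598, -1.462)
t=8.500: state=(-0.609, -3.605)
t=9.000: state=(-1.959, -0.754)
t=9.500: state=(-1.965, 0.283)
t=10.000: state=(-1.796, 0.377)
t=10.500: state=(-1.589, 0.458)
t=10.990: state=(-1.334, 0.600)

(x, y) = (-1.334, 0.600)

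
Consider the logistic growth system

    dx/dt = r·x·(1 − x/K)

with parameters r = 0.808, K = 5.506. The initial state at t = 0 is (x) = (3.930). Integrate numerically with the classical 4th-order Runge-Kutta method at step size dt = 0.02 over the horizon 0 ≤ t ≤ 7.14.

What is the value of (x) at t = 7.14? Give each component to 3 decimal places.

(x) = (5.499)

t=0.000: state=(3.930)
step 1 (dt=0.02): k1=(0.909), k2=(0.906), k3=(0.906), k4=(0.903); state += dt/6·(k1+2k2+2k3+k4)
t=0.020: state=(3.948)
t=0.040: state=(3.966)
t=0.060: state=(3.984)
continuing one RK4 step at a time; state shown every 25 steps (Δt=0.5):
t=0.500: state=(4.343)
t=1.000: state=(4.671)
t=1.500: state=(4.919)
t=2.000: state=(5.100)
t=2.500: state=(5.228)
t=3.000: state=(5.317)
t=3.500: state=(5.378)
t=4.000: state=(5.420)
t=4.500: state=(5.448)
t=5.000: state=(5.467)
t=5.500: state=(5.480)
t=6.000: state=(5.489)
t=6.500: state=(5.494)
t=7.000: state=(5.498)
t=7.140: state=(5.499)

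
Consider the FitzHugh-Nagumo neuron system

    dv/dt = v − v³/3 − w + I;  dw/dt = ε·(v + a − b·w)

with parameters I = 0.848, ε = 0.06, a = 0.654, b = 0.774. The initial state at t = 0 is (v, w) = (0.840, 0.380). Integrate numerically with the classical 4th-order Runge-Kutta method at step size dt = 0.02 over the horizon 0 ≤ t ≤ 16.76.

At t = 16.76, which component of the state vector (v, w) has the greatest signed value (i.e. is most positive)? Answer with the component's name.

t=0.000: state=(0.840, 0.380)
step 1 (dt=0.02): k1=(1.110, 0.072), k2=(1.113, 0.073), k3=(1.113, 0.073), k4=(1.115, 0.073); state += dt/6·(k1+2k2+2k3+k4)
t=0.020: state=(0.862, 0.381)
t=0.040: state=(0.885, 0.383)
t=0.060: state=(0.907, 0.384)
continuing one RK4 step at a time; state shown every 50 steps (Δt=1):
t=1.000: state=(1.711, 0.480)
t=2.000: state=(1.846, 0.603)
t=3.000: state=(1.813, 0.721)
t=4.000: state=(1.764, 0.832)
t=5.000: state=(1.714, 0.934)
t=6.000: state=(1.663, 1.029)
t=7.000: state=(1.611, 1.117)
t=8.000: state=(1.559, 1.197)
t=9.000: state=(1.505, 1.271)
t=10.000: state=(1.450, 1.338)
t=11.000: state=(1.392, 1.399)
t=12.000: state=(1.332, 1.454)
t=13.000: state=(1.268, 1.503)
t=14.000: state=(1.199, 1.545)
t=15.000: state=(1.122, 1.581)
t=16.000: state=(1.033, 1.611)
t=16.760: state=(0.952, 1.629)
compare at T: v=0.952, w=1.629

largest component: w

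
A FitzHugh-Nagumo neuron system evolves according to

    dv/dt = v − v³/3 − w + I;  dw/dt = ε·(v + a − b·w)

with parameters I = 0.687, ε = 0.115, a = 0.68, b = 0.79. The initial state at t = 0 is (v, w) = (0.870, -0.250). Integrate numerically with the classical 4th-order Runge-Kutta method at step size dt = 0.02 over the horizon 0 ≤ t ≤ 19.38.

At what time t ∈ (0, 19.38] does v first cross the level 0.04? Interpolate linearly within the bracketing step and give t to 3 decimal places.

t = 12.529

t=0.000: state=(0.870, -0.250)
step 1 (dt=0.02): k1=(1.587, 0.201), k2=(1.589, 0.203), k3=(1.589, 0.203), k4=(1.590, 0.204); state += dt/6·(k1+2k2+2k3+k4)
t=0.020: state=(0.902, -0.246)
t=0.040: state=(0.934, -0.242)
t=0.060: state=(0.965, -0.238)
continuing one RK4 step at a time; state shown every 50 steps (Δt=1):
t=1.000: state=(1.902, 0.014)
t=2.000: state=(1.929, 0.301)
t=3.000: state=(1.837, 0.556)
t=4.000: state=(1.737, 0.779)
t=5.000: state=(1.634, 0.972)
t=6.000: state=(1.527, 1.136)
t=7.000: state=(1.415, 1.273)
t=8.000: state=(1.294, 1.387)
t=9.000: state=(1.157, 1.476)
t=10.000: state=(0.992, 1.541)
t=11.000: state=(0.767, 1.579)
t=12.000: state=(0.391, 1.582)
t=12.520: state=(0.048, 1.562)
next step: t=12.540: state=(0.031, 1.561) — v has crossed 0.04
linear interpolation between t=12.520 (0.04773) and t=12.540 (0.03103) → t≈12.529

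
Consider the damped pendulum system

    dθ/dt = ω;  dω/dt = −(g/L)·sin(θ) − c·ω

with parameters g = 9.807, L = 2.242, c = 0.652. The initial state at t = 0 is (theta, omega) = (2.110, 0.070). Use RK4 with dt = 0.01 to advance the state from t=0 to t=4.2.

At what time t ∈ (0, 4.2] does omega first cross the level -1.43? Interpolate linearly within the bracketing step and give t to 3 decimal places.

t = 0.431

t=0.000: state=(2.110, 0.070)
step 1 (dt=0.01): k1=(0.070, -3.799), k2=(0.051, -3.786), k3=(0.051, -3.786), k4=(0.032, -3.773); state += dt/6·(k1+2k2+2k3+k4)
t=0.010: state=(2.111, 0.032)
t=0.020: state=(2.111, -0.005)
t=0.030: state=(2.110, -0.043)
continuing one RK4 step at a time; state shown every 20 steps (Δt=0.2):
t=0.200: state=(2.051, -0.650)
t=0.400: state=(1.853, -1.328)
t=0.430: state=(1.811, -1.428)
next step: t=0.440: state=(1.797, -1.461) — omega has crossed -1.43
linear interpolation between t=0.430 (-1.42750) and t=0.440 (-1.46064) → t≈0.431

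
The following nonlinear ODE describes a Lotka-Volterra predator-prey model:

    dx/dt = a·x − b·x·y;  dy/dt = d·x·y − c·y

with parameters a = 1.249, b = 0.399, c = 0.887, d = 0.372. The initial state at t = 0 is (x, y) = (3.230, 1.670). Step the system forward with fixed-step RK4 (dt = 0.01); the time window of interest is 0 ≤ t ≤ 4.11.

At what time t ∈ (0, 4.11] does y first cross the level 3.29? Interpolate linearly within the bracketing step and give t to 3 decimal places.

t = 1.055

t=0.000: state=(3.230, 1.670)
step 1 (dt=0.01): k1=(1.882, 0.525), k2=(1.884, 0.532), k3=(1.884, 0.532), k4=(1.886, 0.539); state += dt/6·(k1+2k2+2k3+k4)
t=0.010: state=(3.249, 1.675)
t=0.020: state=(3.268, 1.681)
t=0.030: state=(3.287, 1.686)
continuing one RK4 step at a time; state shown every 20 steps (Δt=0.2):
t=0.200: state=(3.611, 1.804)
t=0.400: state=(3.985, 2.004)
t=0.600: state=(4.313, 2.286)
t=0.800: state=(4.548, 2.664)
t=1.000: state=(4.634, 3.143)
t=1.050: state=(4.626, 3.277)
next step: t=1.060: state=(4.623, 3.304) — y has crossed 3.29
linear interpolation between t=1.050 (3.27681) and t=1.060 (3.30423) → t≈1.055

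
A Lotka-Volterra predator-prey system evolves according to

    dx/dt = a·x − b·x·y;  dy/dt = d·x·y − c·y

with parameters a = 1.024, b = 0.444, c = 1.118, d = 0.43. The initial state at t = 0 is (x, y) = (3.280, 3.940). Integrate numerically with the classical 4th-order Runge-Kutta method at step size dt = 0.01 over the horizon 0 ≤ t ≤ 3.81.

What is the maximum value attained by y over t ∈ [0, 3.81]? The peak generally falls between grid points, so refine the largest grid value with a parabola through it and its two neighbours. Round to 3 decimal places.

max y = 4.112

t=0.000: state=(3.280, 3.940)
step 1 (dt=0.01): k1=(-2.379, 1.152), k2=(-2.379, 1.134), k3=(-2.379, 1.134), k4=(-2.378, 1.115); state += dt/6·(k1+2k2+2k3+k4)
t=0.010: state=(3.256, 3.951)
t=0.020: state=(3.232, 3.962)
t=0.030: state=(3.209, 3.973)
continuing one RK4 step at a time; state shown every 20 steps (Δt=0.2):
t=0.200: state=(2.815, 4.094)
t=0.400: state=(2.399, 4.094)
t=0.600: state=(2.057, 3.963)
t=0.800: state=(1.792, 3.737)
t=1.000: state=(1.598, 3.456)
t=1.200: state=(1.462, 3.151)
t=1.400: state=(1.375, 2.846)
t=1.600: state=(1.328, 2.555)
t=1.800: state=(1.315, 2.289)
t=2.000: state=(1.331, 2.050)
t=2.200: state=(1.375, 1.842)
t=2.400: state=(1.445, 1.662)
t=2.600: state=(1.540, 1.511)
t=2.800: state=(1.662, 1.386)
t=3.000: state=(1.812, 1.287)
t=3.200: state=(1.991, 1.212)
t=3.400: state=(2.200, 1.160)
t=3.600: state=(2.439, 1.132)
t=3.800: state=(2.708, 1.129)
t=3.810: state=(2.722, 1.130)
largest grid value and its neighbours: y(0.290)=4.11204, y(0.300)=4.11220, y(0.310)=4.11199
parabola through these three points peaks at t≈0.299 with y≈4.11220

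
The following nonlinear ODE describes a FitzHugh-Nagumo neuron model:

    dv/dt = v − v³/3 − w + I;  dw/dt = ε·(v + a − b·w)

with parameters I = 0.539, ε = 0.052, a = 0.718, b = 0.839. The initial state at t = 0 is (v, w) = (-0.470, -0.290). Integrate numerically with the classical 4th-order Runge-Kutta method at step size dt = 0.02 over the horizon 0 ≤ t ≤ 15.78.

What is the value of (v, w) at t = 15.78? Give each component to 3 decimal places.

t=0.000: state=(-0.470, -0.290)
step 1 (dt=0.02): k1=(0.394, 0.026), k2=(0.396, 0.026), k3=(0.396, 0.026), k4=(0.399, 0.026); state += dt/6·(k1+2k2+2k3+k4)
t=0.020: state=(-0.462, -0.289)
t=0.040: state=(-0.454, -0.289)
t=0.060: state=(-0.446, -0.288)
continuing one RK4 step at a time; state shown every 50 steps (Δt=1):
t=1.000: state=(0.143, -0.252)
t=2.000: state=(1.396, -0.166)
t=3.000: state=(1.935, -0.033)
t=4.000: state=(1.933, 0.104)
t=5.000: state=(1.888, 0.233)
t=6.000: state=(1.839, 0.355)
t=7.000: state=(1.789, 0.468)
t=8.000: state=(1.739, 0.575)
t=9.000: state=(1.689, 0.674)
t=10.000: state=(1.637, 0.766)
t=11.000: state=(1.584, 0.852)
t=12.000: state=(1.529, 0.931)
t=13.000: state=(1.473, 1.004)
t=14.000: state=(1.414, 1.072)
t=15.000: state=(1.351, 1.133)
t=15.780: state=(1.299, 1.176)

(v, w) = (1.299, 1.176)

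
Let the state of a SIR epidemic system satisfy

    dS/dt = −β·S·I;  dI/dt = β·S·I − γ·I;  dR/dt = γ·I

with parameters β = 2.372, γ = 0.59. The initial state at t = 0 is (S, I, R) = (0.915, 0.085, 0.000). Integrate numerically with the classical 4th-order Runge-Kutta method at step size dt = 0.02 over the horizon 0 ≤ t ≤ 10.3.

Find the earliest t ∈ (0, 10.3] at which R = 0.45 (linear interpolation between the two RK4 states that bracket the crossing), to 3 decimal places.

t = 2.473

t=0.000: state=(0.915, 0.085, 0.000)
step 1 (dt=0.02): k1=(-0.184, 0.134, 0.050), k2=(-0.187, 0.136, 0.051), k3=(-0.187, 0.136, 0.051), k4=(-0.190, 0.138, 0.052); state += dt/6·(k1+2k2+2k3+k4)
t=0.020: state=(0.911, 0.088, 0.001)
t=0.040: state=(0.907, 0.091, 0.002)
t=0.060: state=(0.903, 0.093, 0.003)
continuing one RK4 step at a time; state shown every 25 steps (Δt=0.5):
t=0.500: state=(0.788, 0.175, 0.037)
t=1.000: state=(0.596, 0.297, 0.107)
t=1.500: state=(0.393, 0.397, 0.210)
t=2.000: state=(0.239, 0.427, 0.334)
t=2.460: state=(0.152, 0.401, 0.447)
next step: t=2.480: state=(0.149, 0.399, 0.452) — R has crossed 0.45
linear interpolation between t=2.460 (0.44700) and t=2.480 (0.45172) → t≈2.473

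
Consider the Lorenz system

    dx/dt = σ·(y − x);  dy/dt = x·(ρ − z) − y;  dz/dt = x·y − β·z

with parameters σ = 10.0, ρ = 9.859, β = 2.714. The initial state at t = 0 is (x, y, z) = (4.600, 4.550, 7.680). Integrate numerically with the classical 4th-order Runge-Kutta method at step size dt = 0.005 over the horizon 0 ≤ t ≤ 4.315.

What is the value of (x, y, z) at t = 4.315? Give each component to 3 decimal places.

t=0.000: state=(4.600, 4.550, 7.680)
step 1 (dt=0.005): k1=(-0.500, 5.473, 0.086), k2=(-0.351, 5.456, 0.143), k3=(-0.355, 5.456, 0.144), k4=(-0.209, 5.439, 0.202); state += dt/6·(k1+2k2+2k3+k4)
t=0.005: state=(4.598, 4.577, 7.681)
t=0.010: state=(4.598, 4.604, 7.682)
t=0.015: state=(4.599, 4.631, 7.684)
continuing one RK4 step at a time; state shown every 40 steps (Δt=0.2):
t=0.200: state=(5.100, 5.443, 8.243)
t=0.400: state=(5.468, 5.432, 9.373)
t=0.600: state=(5.031, 4.714, 9.561)
t=0.800: state=(4.535, 4.409, 8.833)
t=1.000: state=(4.573, 4.718, 8.294)
t=1.200: state=(4.972, 5.176, 8.498)
t=1.400: state=(5.207, 5.211, 9.094)
t=1.600: state=(5.010, 4.846, 9.260)
t=1.800: state=(4.725, 4.638, 8.895)
t=2.000: state=(4.714, 4.783, 8.569)
t=2.200: state=(4.924, 5.037, 8.647)
t=2.400: state=(5.065, 5.077, 8.962)
t=2.600: state=(4.977, 4.893, 9.081)
t=2.800: state=(4.819, 4.764, 8.903)
t=3.000: state=(4.796, 4.827, 8.712)
t=3.200: state=(4.905, 4.967, 8.735)
t=3.400: state=(4.988, 5.001, 8.902)
t=3.600: state=(4.951, 4.908, 8.980)
t=3.800: state=(4.864, 4.831, 8.894)
t=4.000: state=(4.843, 4.857, 8.785)
t=4.200: state=(4.898, 4.932, 8.787)
t=4.315: state=(4.933, 4.957, 8.835)

(x, y, z) = (4.933, 4.957, 8.835)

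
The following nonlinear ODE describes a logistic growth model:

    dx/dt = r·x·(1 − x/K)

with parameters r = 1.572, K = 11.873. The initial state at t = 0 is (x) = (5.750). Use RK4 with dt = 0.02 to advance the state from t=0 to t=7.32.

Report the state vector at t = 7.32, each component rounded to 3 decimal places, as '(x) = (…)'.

t=0.000: state=(5.750)
step 1 (dt=0.02): k1=(4.661), k2=(4.663), k3=(4.663), k4=(4.665); state += dt/6·(k1+2k2+2k3+k4)
t=0.020: state=(5.843)
t=0.040: state=(5.937)
t=0.060: state=(6.030)
continuing one RK4 step at a time; state shown every 25 steps (Δt=0.5):
t=0.500: state=(7.994)
t=1.000: state=(9.723)
t=1.500: state=(10.786)
t=2.000: state=(11.352)
t=2.500: state=(11.630)
t=3.000: state=(11.761)
t=3.500: state=(11.822)
t=4.000: state=(11.850)
t=4.500: state=(11.862)
t=5.000: state=(11.868)
t=5.500: state=(11.871)
t=6.000: state=(11.872)
t=6.500: state=(11.873)
t=7.000: state=(11.873)
t=7.320: state=(11.873)

(x) = (11.873)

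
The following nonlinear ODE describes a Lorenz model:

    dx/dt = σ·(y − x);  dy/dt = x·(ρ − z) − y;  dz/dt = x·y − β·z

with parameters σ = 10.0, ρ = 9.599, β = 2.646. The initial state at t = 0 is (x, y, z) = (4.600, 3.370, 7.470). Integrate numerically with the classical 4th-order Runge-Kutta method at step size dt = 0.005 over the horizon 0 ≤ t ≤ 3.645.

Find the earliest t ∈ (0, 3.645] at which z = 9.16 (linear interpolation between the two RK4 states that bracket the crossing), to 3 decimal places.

t = 0.541

t=0.000: state=(4.600, 3.370, 7.470)
step 1 (dt=0.005): k1=(-12.300, 6.423, -4.264), k2=(-11.832, 6.391, -4.266), k3=(-11.844, 6.393, -4.262), k4=(-11.388, 6.362, -4.262); state += dt/6·(k1+2k2+2k3+k4)
t=0.005: state=(4.541, 3.402, 7.449)
t=0.010: state=(4.486, 3.434, 7.427)
t=0.015: state=(4.435, 3.465, 7.406)
continuing one RK4 step at a time; state shown every 40 steps (Δt=0.2):
t=0.200: state=(4.239, 4.614, 7.008)
t=0.400: state=(5.202, 5.645, 8.007)
t=0.540: state=(5.568, 5.607, 9.155)
next step: t=0.545: state=(5.570, 5.591, 9.189) — z has crossed 9.16
linear interpolation between t=0.540 (9.15482) and t=0.545 (9.18937) → t≈0.541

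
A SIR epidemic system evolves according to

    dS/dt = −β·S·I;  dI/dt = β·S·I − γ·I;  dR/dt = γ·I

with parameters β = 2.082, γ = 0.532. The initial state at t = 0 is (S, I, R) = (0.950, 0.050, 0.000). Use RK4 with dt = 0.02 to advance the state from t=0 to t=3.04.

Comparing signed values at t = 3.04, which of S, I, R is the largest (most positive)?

largest component: R

t=0.000: state=(0.950, 0.050, 0.000)
step 1 (dt=0.02): k1=(-0.099, 0.072, 0.027), k2=(-0.100, 0.073, 0.027), k3=(-0.100, 0.073, 0.027), k4=(-0.102, 0.074, 0.027); state += dt/6·(k1+2k2+2k3+k4)
t=0.020: state=(0.948, 0.051, 0.001)
t=0.040: state=(0.946, 0.053, 0.001)
t=0.060: state=(0.944, 0.055, 0.002)
continuing one RK4 step at a time; state shown every 5 steps (Δt=0.1):
t=0.100: state=(0.939, 0.058, 0.003)
t=0.200: state=(0.927, 0.066, 0.006)
t=0.300: state=(0.914, 0.076, 0.010)
t=0.400: state=(0.898, 0.087, 0.014)
t=0.500: state=(0.881, 0.100, 0.019)
t=0.600: state=(0.862, 0.113, 0.025)
t=0.700: state=(0.840, 0.128, 0.031)
t=0.800: state=(0.817, 0.145, 0.039)
t=0.900: state=(0.791, 0.162, 0.047)
t=1.000: state=(0.763, 0.181, 0.056)
t=1.100: state=(0.734, 0.200, 0.066)
t=1.200: state=(0.702, 0.221, 0.077)
t=1.300: state=(0.669, 0.241, 0.090)
t=1.400: state=(0.635, 0.262, 0.103)
t=1.500: state=(0.600, 0.283, 0.117)
t=1.600: state=(0.565, 0.302, 0.133)
t=1.700: state=(0.529, 0.321, 0.150)
t=1.800: state=(0.494, 0.339, 0.167)
t=1.900: state=(0.460, 0.355, 0.186)
t=2.000: state=(0.426, 0.369, 0.205)
t=2.100: state=(0.394, 0.381, 0.225)
t=2.200: state=(0.364, 0.391, 0.245)
t=2.300: state=(0.335, 0.399, 0.266)
t=2.400: state=(0.308, 0.404, 0.288)
t=2.500: state=(0.283, 0.408, 0.309)
t=2.600: state=(0.260, 0.409, 0.331)
t=2.700: state=(0.239, 0.408, 0.353)
t=2.800: state=(0.219, 0.406, 0.374)
t=2.900: state=(0.202, 0.402, 0.396)
t=3.000: state=(0.186, 0.397, 0.417)
t=3.040: state=(0.180, 0.395, 0.426)
compare at T: S=0.180, I=0.395, R=0.426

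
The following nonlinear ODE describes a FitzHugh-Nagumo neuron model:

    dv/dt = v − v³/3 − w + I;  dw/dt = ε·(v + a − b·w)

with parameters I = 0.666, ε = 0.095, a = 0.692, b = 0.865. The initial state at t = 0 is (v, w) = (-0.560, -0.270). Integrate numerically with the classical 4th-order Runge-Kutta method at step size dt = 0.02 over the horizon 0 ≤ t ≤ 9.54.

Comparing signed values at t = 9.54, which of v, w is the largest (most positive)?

t=0.000: state=(-0.560, -0.270)
step 1 (dt=0.02): k1=(0.435, 0.035), k2=(0.437, 0.035), k3=(0.437, 0.035), k4=(0.440, 0.036); state += dt/6·(k1+2k2+2k3+k4)
t=0.020: state=(-0.551, -0.269)
t=0.040: state=(-0.542, -0.269)
t=0.060: state=(-0.533, -0.268)
continuing one RK4 step at a time; state shown every 25 steps (Δt=0.5):
t=0.500: state=(-0.301, -0.247)
t=1.000: state=(0.088, -0.211)
t=1.500: state=(0.682, -0.153)
t=2.000: state=(1.382, -0.066)
t=2.500: state=(1.805, 0.045)
t=3.000: state=(1.919, 0.162)
t=3.500: state=(1.918, 0.278)
t=4.000: state=(1.887, 0.387)
t=4.500: state=(1.848, 0.491)
t=5.000: state=(1.807, 0.588)
t=5.500: state=(1.766, 0.680)
t=6.000: state=(1.724, 0.766)
t=6.500: state=(1.682, 0.847)
t=7.000: state=(1.639, 0.922)
t=7.500: state=(1.597, 0.992)
t=8.000: state=(1.553, 1.058)
t=8.500: state=(1.509, 1.119)
t=9.000: state=(1.464, 1.175)
t=9.500: state=(1.418, 1.227)
t=9.540: state=(1.414, 1.231)
compare at T: v=1.414, w=1.231

largest component: v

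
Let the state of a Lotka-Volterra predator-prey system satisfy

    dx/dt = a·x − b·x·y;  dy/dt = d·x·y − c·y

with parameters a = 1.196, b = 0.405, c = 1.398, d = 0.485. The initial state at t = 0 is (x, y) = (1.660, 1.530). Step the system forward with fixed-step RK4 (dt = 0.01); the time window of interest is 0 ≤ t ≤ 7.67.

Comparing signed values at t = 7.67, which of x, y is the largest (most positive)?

largest component: y

t=0.000: state=(1.660, 1.530)
step 1 (dt=0.01): k1=(0.957, -0.907), k2=(0.963, -0.901), k3=(0.963, -0.901), k4=(0.968, -0.895); state += dt/6·(k1+2k2+2k3+k4)
t=0.010: state=(1.670, 1.521)
t=0.020: state=(1.679, 1.512)
t=0.030: state=(1.689, 1.503)
continuing one RK4 step at a time; state shown every 25 steps (Δt=0.25):
t=0.250: state=(1.937, 1.341)
t=0.500: state=(2.296, 1.221)
t=0.750: state=(2.745, 1.167)
t=1.000: state=(3.288, 1.185)
t=1.250: state=(3.915, 1.292)
t=1.500: state=(4.584, 1.525)
t=1.750: state=(5.195, 1.947)
t=2.000: state=(5.567, 2.646)
t=2.250: state=(5.468, 3.663)
t=2.500: state=(4.794, 4.836)
t=2.750: state=(3.769, 5.739)
t=3.000: state=(2.788, 6.009)
t=3.250: state=(2.072, 5.671)
t=3.500: state=(1.626, 4.991)
t=3.750: state=(1.376, 4.215)
t=4.000: state=(1.258, 3.482)
t=4.250: state=(1.232, 2.853)
t=4.500: state=(1.278, 2.340)
t=4.750: state=(1.389, 1.938)
t=5.000: state=(1.565, 1.634)
t=5.250: state=(1.810, 1.412)
t=5.500: state=(2.133, 1.263)
t=5.750: state=(2.542, 1.182)
t=6.000: state=(3.046, 1.168)
t=6.250: state=(3.640, 1.234)
t=6.500: state=(4.299, 1.407)
t=6.750: state=(4.952, 1.739)
t=7.000: state=(5.453, 2.310)
t=7.250: state=(5.580, 3.195)
t=7.500: state=(5.145, 4.342)
t=7.670: state=(4.550, 5.112)
compare at T: x=4.550, y=5.112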